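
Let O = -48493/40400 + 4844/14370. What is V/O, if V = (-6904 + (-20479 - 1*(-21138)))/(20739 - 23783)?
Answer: -90638056500/38137272241 ≈ -2.3766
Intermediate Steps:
O = -50114681/58054800 (O = -48493*1/40400 + 4844*(1/14370) = -48493/40400 + 2422/7185 = -50114681/58054800 ≈ -0.86323)
V = 6245/3044 (V = (-6904 + (-20479 + 21138))/(-3044) = (-6904 + 659)*(-1/3044) = -6245*(-1/3044) = 6245/3044 ≈ 2.0516)
V/O = 6245/(3044*(-50114681/58054800)) = (6245/3044)*(-58054800/50114681) = -90638056500/38137272241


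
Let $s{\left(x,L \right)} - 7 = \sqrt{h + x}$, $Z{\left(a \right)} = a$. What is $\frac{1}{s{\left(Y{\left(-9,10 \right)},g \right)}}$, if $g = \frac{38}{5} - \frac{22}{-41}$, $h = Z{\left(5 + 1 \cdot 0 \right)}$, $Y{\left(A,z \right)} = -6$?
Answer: $\frac{7}{50} - \frac{i}{50} \approx 0.14 - 0.02 i$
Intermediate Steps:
$h = 5$ ($h = 5 + 1 \cdot 0 = 5 + 0 = 5$)
$g = \frac{1668}{205}$ ($g = 38 \cdot \frac{1}{5} - - \frac{22}{41} = \frac{38}{5} + \frac{22}{41} = \frac{1668}{205} \approx 8.1366$)
$s{\left(x,L \right)} = 7 + \sqrt{5 + x}$
$\frac{1}{s{\left(Y{\left(-9,10 \right)},g \right)}} = \frac{1}{7 + \sqrt{5 - 6}} = \frac{1}{7 + \sqrt{-1}} = \frac{1}{7 + i} = \frac{7 - i}{50}$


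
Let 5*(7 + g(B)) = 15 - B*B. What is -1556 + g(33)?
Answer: -8889/5 ≈ -1777.8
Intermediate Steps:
g(B) = -4 - B**2/5 (g(B) = -7 + (15 - B*B)/5 = -7 + (15 - B**2)/5 = -7 + (3 - B**2/5) = -4 - B**2/5)
-1556 + g(33) = -1556 + (-4 - 1/5*33**2) = -1556 + (-4 - 1/5*1089) = -1556 + (-4 - 1089/5) = -1556 - 1109/5 = -8889/5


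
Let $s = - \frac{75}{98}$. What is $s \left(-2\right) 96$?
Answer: $\frac{7200}{49} \approx 146.94$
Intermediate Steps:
$s = - \frac{75}{98}$ ($s = \left(-75\right) \frac{1}{98} = - \frac{75}{98} \approx -0.76531$)
$s \left(-2\right) 96 = \left(- \frac{75}{98}\right) \left(-2\right) 96 = \frac{75}{49} \cdot 96 = \frac{7200}{49}$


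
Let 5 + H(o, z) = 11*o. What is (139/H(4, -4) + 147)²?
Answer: 34480384/1521 ≈ 22670.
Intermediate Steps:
H(o, z) = -5 + 11*o
(139/H(4, -4) + 147)² = (139/(-5 + 11*4) + 147)² = (139/(-5 + 44) + 147)² = (139/39 + 147)² = (5872/39)² = 34480384/1521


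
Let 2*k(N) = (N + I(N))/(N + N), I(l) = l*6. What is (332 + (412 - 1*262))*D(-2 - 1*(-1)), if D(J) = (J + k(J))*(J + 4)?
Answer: 2169/2 ≈ 1084.5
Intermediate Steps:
I(l) = 6*l
k(N) = 7/4 (k(N) = ((N + 6*N)/(N + N))/2 = ((7*N)/((2*N)))/2 = ((7*N)*(1/(2*N)))/2 = (1/2)*(7/2) = 7/4)
D(J) = (4 + J)*(7/4 + J) (D(J) = (J + 7/4)*(J + 4) = (7/4 + J)*(4 + J) = (4 + J)*(7/4 + J))
(332 + (412 - 1*262))*D(-2 - 1*(-1)) = (332 + (412 - 1*262))*(7 + (-2 - 1*(-1))**2 + 23*(-2 - 1*(-1))/4) = (332 + (412 - 262))*(7 + (-2 + 1)**2 + 23*(-2 + 1)/4) = (332 + 150)*(7 + (-1)**2 + (23/4)*(-1)) = 482*(7 + 1 - 23/4) = 482*(9/4) = 2169/2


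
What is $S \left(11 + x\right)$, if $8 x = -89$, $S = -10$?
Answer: $\frac{5}{4} \approx 1.25$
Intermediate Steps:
$x = - \frac{89}{8}$ ($x = \frac{1}{8} \left(-89\right) = - \frac{89}{8} \approx -11.125$)
$S \left(11 + x\right) = - 10 \left(11 - \frac{89}{8}\right) = \left(-10\right) \left(- \frac{1}{8}\right) = \frac{5}{4}$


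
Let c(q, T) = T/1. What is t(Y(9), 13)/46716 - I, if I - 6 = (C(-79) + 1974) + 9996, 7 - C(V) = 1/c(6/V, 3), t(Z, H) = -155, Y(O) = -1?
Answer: -186594137/15572 ≈ -11983.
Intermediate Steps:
c(q, T) = T (c(q, T) = T*1 = T)
C(V) = 20/3 (C(V) = 7 - 1/3 = 7 - 1*⅓ = 7 - ⅓ = 20/3)
I = 35948/3 (I = 6 + ((20/3 + 1974) + 9996) = 6 + (5942/3 + 9996) = 6 + 35930/3 = 35948/3 ≈ 11983.)
t(Y(9), 13)/46716 - I = -155/46716 - 1*35948/3 = -155*1/46716 - 35948/3 = -155/46716 - 35948/3 = -186594137/15572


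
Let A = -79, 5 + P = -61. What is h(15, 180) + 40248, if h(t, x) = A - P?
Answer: 40235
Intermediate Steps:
P = -66 (P = -5 - 61 = -66)
h(t, x) = -13 (h(t, x) = -79 - 1*(-66) = -79 + 66 = -13)
h(15, 180) + 40248 = -13 + 40248 = 40235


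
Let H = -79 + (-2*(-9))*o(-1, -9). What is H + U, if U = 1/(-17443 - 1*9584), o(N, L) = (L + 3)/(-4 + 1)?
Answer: -1162162/27027 ≈ -43.000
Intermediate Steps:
o(N, L) = -1 - L/3 (o(N, L) = (3 + L)/(-3) = (3 + L)*(-1/3) = -1 - L/3)
U = -1/27027 (U = 1/(-17443 - 9584) = 1/(-27027) = -1/27027 ≈ -3.7000e-5)
H = -43 (H = -79 + (-2*(-9))*(-1 - 1/3*(-9)) = -79 + 18*(-1 + 3) = -79 + 18*2 = -79 + 36 = -43)
H + U = -43 - 1/27027 = -1162162/27027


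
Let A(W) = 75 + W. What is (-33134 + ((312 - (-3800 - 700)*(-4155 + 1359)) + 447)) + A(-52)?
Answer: -12614352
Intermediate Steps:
(-33134 + ((312 - (-3800 - 700)*(-4155 + 1359)) + 447)) + A(-52) = (-33134 + ((312 - (-3800 - 700)*(-4155 + 1359)) + 447)) + (75 - 52) = (-33134 + ((312 - (-4500)*(-2796)) + 447)) + 23 = (-33134 + ((312 - 1*12582000) + 447)) + 23 = (-33134 + ((312 - 12582000) + 447)) + 23 = (-33134 + (-12581688 + 447)) + 23 = (-33134 - 12581241) + 23 = -12614375 + 23 = -12614352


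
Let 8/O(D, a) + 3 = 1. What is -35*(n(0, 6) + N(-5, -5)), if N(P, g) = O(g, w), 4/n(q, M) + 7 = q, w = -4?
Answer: 160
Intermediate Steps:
O(D, a) = -4 (O(D, a) = 8/(-3 + 1) = 8/(-2) = 8*(-½) = -4)
n(q, M) = 4/(-7 + q)
N(P, g) = -4
-35*(n(0, 6) + N(-5, -5)) = -35*(4/(-7 + 0) - 4) = -35*(4/(-7) - 4) = -35*(4*(-⅐) - 4) = -35*(-4/7 - 4) = -35*(-32/7) = 160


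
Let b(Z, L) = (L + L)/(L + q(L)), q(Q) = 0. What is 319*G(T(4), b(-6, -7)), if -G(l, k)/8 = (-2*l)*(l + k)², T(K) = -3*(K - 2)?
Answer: -489984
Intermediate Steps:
T(K) = 6 - 3*K (T(K) = -3*(-2 + K) = 6 - 3*K)
b(Z, L) = 2 (b(Z, L) = (L + L)/(L + 0) = (2*L)/L = 2)
G(l, k) = 16*l*(k + l)² (G(l, k) = -8*(-2*l)*(l + k)² = -8*(-2*l)*(k + l)² = -(-16)*l*(k + l)² = 16*l*(k + l)²)
319*G(T(4), b(-6, -7)) = 319*(16*(6 - 3*4)*(2 + (6 - 3*4))²) = 319*(16*(6 - 12)*(2 + (6 - 12))²) = 319*(16*(-6)*(2 - 6)²) = 319*(16*(-6)*(-4)²) = 319*(16*(-6)*16) = 319*(-1536) = -489984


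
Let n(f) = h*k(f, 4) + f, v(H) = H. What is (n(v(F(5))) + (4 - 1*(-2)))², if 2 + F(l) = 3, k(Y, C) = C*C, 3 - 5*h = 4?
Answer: 361/25 ≈ 14.440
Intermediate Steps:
h = -⅕ (h = ⅗ - ⅕*4 = ⅗ - ⅘ = -⅕ ≈ -0.20000)
k(Y, C) = C²
F(l) = 1 (F(l) = -2 + 3 = 1)
n(f) = -16/5 + f (n(f) = -⅕*4² + f = -⅕*16 + f = -16/5 + f)
(n(v(F(5))) + (4 - 1*(-2)))² = ((-16/5 + 1) + (4 - 1*(-2)))² = (-11/5 + (4 + 2))² = (-11/5 + 6)² = (19/5)² = 361/25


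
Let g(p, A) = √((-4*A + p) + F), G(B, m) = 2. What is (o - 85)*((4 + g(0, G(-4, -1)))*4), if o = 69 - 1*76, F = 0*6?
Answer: -1472 - 736*I*√2 ≈ -1472.0 - 1040.9*I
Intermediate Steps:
F = 0
o = -7 (o = 69 - 76 = -7)
g(p, A) = √(p - 4*A) (g(p, A) = √((-4*A + p) + 0) = √((p - 4*A) + 0) = √(p - 4*A))
(o - 85)*((4 + g(0, G(-4, -1)))*4) = (-7 - 85)*((4 + √(0 - 4*2))*4) = -92*(4 + √(0 - 8))*4 = -92*(4 + √(-8))*4 = -92*(4 + 2*I*√2)*4 = -92*(16 + 8*I*√2) = -1472 - 736*I*√2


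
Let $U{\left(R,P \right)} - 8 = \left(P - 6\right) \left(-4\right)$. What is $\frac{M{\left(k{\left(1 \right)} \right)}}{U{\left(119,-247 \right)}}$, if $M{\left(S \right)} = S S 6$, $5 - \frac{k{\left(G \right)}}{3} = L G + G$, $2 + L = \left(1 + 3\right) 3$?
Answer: $\frac{162}{85} \approx 1.9059$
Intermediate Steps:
$L = 10$ ($L = -2 + \left(1 + 3\right) 3 = -2 + 4 \cdot 3 = -2 + 12 = 10$)
$k{\left(G \right)} = 15 - 33 G$ ($k{\left(G \right)} = 15 - 3 \left(10 G + G\right) = 15 - 3 \cdot 11 G = 15 - 33 G$)
$U{\left(R,P \right)} = 32 - 4 P$ ($U{\left(R,P \right)} = 8 + \left(P - 6\right) \left(-4\right) = 8 + \left(-6 + P\right) \left(-4\right) = 8 - \left(-24 + 4 P\right) = 32 - 4 P$)
$M{\left(S \right)} = 6 S^{2}$ ($M{\left(S \right)} = S^{2} \cdot 6 = 6 S^{2}$)
$\frac{M{\left(k{\left(1 \right)} \right)}}{U{\left(119,-247 \right)}} = \frac{6 \left(15 - 33\right)^{2}}{32 - -988} = \frac{6 \left(15 - 33\right)^{2}}{32 + 988} = \frac{6 \left(-18\right)^{2}}{1020} = 6 \cdot 324 \cdot \frac{1}{1020} = 1944 \cdot \frac{1}{1020} = \frac{162}{85}$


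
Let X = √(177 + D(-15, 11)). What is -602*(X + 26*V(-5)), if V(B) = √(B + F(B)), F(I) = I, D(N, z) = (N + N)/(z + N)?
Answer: -903*√82 - 15652*I*√10 ≈ -8177.0 - 49496.0*I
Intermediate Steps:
D(N, z) = 2*N/(N + z) (D(N, z) = (2*N)/(N + z) = 2*N/(N + z))
X = 3*√82/2 (X = √(177 + 2*(-15)/(-15 + 11)) = √(177 + 2*(-15)/(-4)) = √(177 + 2*(-15)*(-¼)) = √(177 + 15/2) = √(369/2) = 3*√82/2 ≈ 13.583)
V(B) = √2*√B (V(B) = √(B + B) = √(2*B) = √2*√B)
-602*(X + 26*V(-5)) = -602*(3*√82/2 + 26*(√2*√(-5))) = -602*(3*√82/2 + 26*(√2*(I*√5))) = -602*(3*√82/2 + 26*(I*√10)) = -602*(3*√82/2 + 26*I*√10) = -903*√82 - 15652*I*√10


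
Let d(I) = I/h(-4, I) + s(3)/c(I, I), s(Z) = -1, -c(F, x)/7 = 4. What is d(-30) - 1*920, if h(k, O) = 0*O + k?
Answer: -25549/28 ≈ -912.46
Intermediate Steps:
c(F, x) = -28 (c(F, x) = -7*4 = -28)
h(k, O) = k (h(k, O) = 0 + k = k)
d(I) = 1/28 - I/4 (d(I) = I/(-4) - 1/(-28) = I*(-1/4) - 1*(-1/28) = -I/4 + 1/28 = 1/28 - I/4)
d(-30) - 1*920 = (1/28 - 1/4*(-30)) - 1*920 = (1/28 + 15/2) - 920 = 211/28 - 920 = -25549/28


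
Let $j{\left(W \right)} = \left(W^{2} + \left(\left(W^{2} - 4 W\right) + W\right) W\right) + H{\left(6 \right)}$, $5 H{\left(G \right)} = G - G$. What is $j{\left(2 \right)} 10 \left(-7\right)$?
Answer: $0$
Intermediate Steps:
$H{\left(G \right)} = 0$ ($H{\left(G \right)} = \frac{G - G}{5} = \frac{1}{5} \cdot 0 = 0$)
$j{\left(W \right)} = W^{2} + W \left(W^{2} - 3 W\right)$ ($j{\left(W \right)} = \left(W^{2} + \left(\left(W^{2} - 4 W\right) + W\right) W\right) + 0 = \left(W^{2} + \left(W^{2} - 3 W\right) W\right) + 0 = \left(W^{2} + W \left(W^{2} - 3 W\right)\right) + 0 = W^{2} + W \left(W^{2} - 3 W\right)$)
$j{\left(2 \right)} 10 \left(-7\right) = 2^{2} \left(-2 + 2\right) 10 \left(-7\right) = 4 \cdot 0 \cdot 10 \left(-7\right) = 0 \cdot 10 \left(-7\right) = 0 \left(-7\right) = 0$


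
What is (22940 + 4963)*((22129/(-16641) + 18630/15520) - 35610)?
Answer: -8554100211598045/8608944 ≈ -9.9363e+8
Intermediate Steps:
(22940 + 4963)*((22129/(-16641) + 18630/15520) - 35610) = 27903*((22129*(-1/16641) + 18630*(1/15520)) - 35610) = 27903*((-22129/16641 + 1863/1552) - 35610) = 27903*(-3342025/25826832 - 35610) = 27903*(-919696829545/25826832) = -8554100211598045/8608944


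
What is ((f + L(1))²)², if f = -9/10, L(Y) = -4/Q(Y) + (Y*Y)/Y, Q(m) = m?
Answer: 2313441/10000 ≈ 231.34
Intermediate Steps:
L(Y) = Y - 4/Y (L(Y) = -4/Y + (Y*Y)/Y = -4/Y + Y²/Y = -4/Y + Y = Y - 4/Y)
f = -9/10 (f = -9*⅒ = -9/10 ≈ -0.90000)
((f + L(1))²)² = ((-9/10 + (1 - 4/1))²)² = ((-9/10 + (1 - 4*1))²)² = ((-9/10 + (1 - 4))²)² = ((-9/10 - 3)²)² = ((-39/10)²)² = (1521/100)² = 2313441/10000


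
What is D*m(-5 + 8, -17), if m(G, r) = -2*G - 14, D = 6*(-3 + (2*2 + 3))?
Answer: -480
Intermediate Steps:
D = 24 (D = 6*(-3 + (4 + 3)) = 6*(-3 + 7) = 6*4 = 24)
m(G, r) = -14 - 2*G
D*m(-5 + 8, -17) = 24*(-14 - 2*(-5 + 8)) = 24*(-14 - 2*3) = 24*(-14 - 6) = 24*(-20) = -480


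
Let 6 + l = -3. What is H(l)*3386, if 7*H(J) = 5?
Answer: 16930/7 ≈ 2418.6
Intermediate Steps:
l = -9 (l = -6 - 3 = -9)
H(J) = 5/7 (H(J) = (1/7)*5 = 5/7)
H(l)*3386 = (5/7)*3386 = 16930/7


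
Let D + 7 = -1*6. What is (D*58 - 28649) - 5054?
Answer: -34457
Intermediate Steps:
D = -13 (D = -7 - 1*6 = -7 - 6 = -13)
(D*58 - 28649) - 5054 = (-13*58 - 28649) - 5054 = (-754 - 28649) - 5054 = -29403 - 5054 = -34457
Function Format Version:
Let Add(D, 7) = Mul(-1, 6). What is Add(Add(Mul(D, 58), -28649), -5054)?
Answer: -34457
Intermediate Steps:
D = -13 (D = Add(-7, Mul(-1, 6)) = Add(-7, -6) = -13)
Add(Add(Mul(D, 58), -28649), -5054) = Add(Add(Mul(-13, 58), -28649), -5054) = Add(Add(-754, -28649), -5054) = Add(-29403, -5054) = -34457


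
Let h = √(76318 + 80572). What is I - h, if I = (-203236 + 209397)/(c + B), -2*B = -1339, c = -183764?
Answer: -12322/366189 - √156890 ≈ -396.13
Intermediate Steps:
B = 1339/2 (B = -½*(-1339) = 1339/2 ≈ 669.50)
I = -12322/366189 (I = (-203236 + 209397)/(-183764 + 1339/2) = 6161/(-366189/2) = 6161*(-2/366189) = -12322/366189 ≈ -0.033649)
h = √156890 ≈ 396.09
I - h = -12322/366189 - √156890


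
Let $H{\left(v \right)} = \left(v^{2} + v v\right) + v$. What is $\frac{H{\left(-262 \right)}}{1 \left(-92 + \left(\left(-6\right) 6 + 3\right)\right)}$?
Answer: $- \frac{137026}{125} \approx -1096.2$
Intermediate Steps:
$H{\left(v \right)} = v + 2 v^{2}$ ($H{\left(v \right)} = \left(v^{2} + v^{2}\right) + v = 2 v^{2} + v = v + 2 v^{2}$)
$\frac{H{\left(-262 \right)}}{1 \left(-92 + \left(\left(-6\right) 6 + 3\right)\right)} = \frac{\left(-262\right) \left(1 + 2 \left(-262\right)\right)}{1 \left(-92 + \left(\left(-6\right) 6 + 3\right)\right)} = \frac{\left(-262\right) \left(1 - 524\right)}{1 \left(-92 + \left(-36 + 3\right)\right)} = \frac{\left(-262\right) \left(-523\right)}{1 \left(-92 - 33\right)} = \frac{137026}{1 \left(-125\right)} = \frac{137026}{-125} = 137026 \left(- \frac{1}{125}\right) = - \frac{137026}{125}$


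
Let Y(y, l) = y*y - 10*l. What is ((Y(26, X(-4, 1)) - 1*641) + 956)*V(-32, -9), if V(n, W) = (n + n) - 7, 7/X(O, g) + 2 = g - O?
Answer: -206113/3 ≈ -68704.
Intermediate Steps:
X(O, g) = 7/(-2 + g - O) (X(O, g) = 7/(-2 + (g - O)) = 7/(-2 + g - O))
V(n, W) = -7 + 2*n (V(n, W) = 2*n - 7 = -7 + 2*n)
Y(y, l) = y² - 10*l
((Y(26, X(-4, 1)) - 1*641) + 956)*V(-32, -9) = (((26² - 70/(-2 + 1 - 1*(-4))) - 1*641) + 956)*(-7 + 2*(-32)) = (((676 - 70/(-2 + 1 + 4)) - 641) + 956)*(-7 - 64) = (((676 - 70/3) - 641) + 956)*(-71) = ((1958/3 - 641) + 956)*(-71) = (35/3 + 956)*(-71) = (2903/3)*(-71) = -206113/3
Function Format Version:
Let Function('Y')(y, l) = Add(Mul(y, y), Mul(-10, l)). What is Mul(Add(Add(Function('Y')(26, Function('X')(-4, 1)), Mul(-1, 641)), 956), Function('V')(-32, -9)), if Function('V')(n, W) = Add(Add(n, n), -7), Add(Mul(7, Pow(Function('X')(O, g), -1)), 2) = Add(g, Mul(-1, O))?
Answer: Rational(-206113, 3) ≈ -68704.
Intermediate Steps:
Function('X')(O, g) = Mul(7, Pow(Add(-2, g, Mul(-1, O)), -1)) (Function('X')(O, g) = Mul(7, Pow(Add(-2, Add(g, Mul(-1, O))), -1)) = Mul(7, Pow(Add(-2, g, Mul(-1, O)), -1)))
Function('V')(n, W) = Add(-7, Mul(2, n)) (Function('V')(n, W) = Add(Mul(2, n), -7) = Add(-7, Mul(2, n)))
Function('Y')(y, l) = Add(Pow(y, 2), Mul(-10, l))
Mul(Add(Add(Function('Y')(26, Function('X')(-4, 1)), Mul(-1, 641)), 956), Function('V')(-32, -9)) = Mul(Add(Add(Add(Pow(26, 2), Mul(-10, Mul(7, Pow(Add(-2, 1, Mul(-1, -4)), -1)))), Mul(-1, 641)), 956), Add(-7, Mul(2, -32))) = Mul(Add(Add(Add(676, Mul(-10, Mul(7, Pow(Add(-2, 1, 4), -1)))), -641), 956), Add(-7, -64)) = Mul(Add(Add(Add(676, Mul(-10, Mul(7, Pow(3, -1)))), -641), 956), -71) = Mul(Add(Add(Add(676, Mul(-10, Mul(7, Rational(1, 3)))), -641), 956), -71) = Mul(Add(Add(Add(676, Mul(-10, Rational(7, 3))), -641), 956), -71) = Mul(Add(Add(Add(676, Rational(-70, 3)), -641), 956), -71) = Mul(Add(Add(Rational(1958, 3), -641), 956), -71) = Mul(Add(Rational(35, 3), 956), -71) = Mul(Rational(2903, 3), -71) = Rational(-206113, 3)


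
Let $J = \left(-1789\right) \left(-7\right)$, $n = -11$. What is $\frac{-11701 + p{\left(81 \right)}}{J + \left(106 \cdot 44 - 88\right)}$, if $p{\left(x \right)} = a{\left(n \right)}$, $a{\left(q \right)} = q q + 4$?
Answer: $- \frac{11576}{17099} \approx -0.677$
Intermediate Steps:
$a{\left(q \right)} = 4 + q^{2}$ ($a{\left(q \right)} = q^{2} + 4 = 4 + q^{2}$)
$p{\left(x \right)} = 125$ ($p{\left(x \right)} = 4 + \left(-11\right)^{2} = 4 + 121 = 125$)
$J = 12523$
$\frac{-11701 + p{\left(81 \right)}}{J + \left(106 \cdot 44 - 88\right)} = \frac{-11701 + 125}{12523 + \left(106 \cdot 44 - 88\right)} = - \frac{11576}{12523 + \left(4664 - 88\right)} = - \frac{11576}{12523 + 4576} = - \frac{11576}{17099}$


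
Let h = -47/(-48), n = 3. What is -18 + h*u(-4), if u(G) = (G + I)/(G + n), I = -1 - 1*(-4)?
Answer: -817/48 ≈ -17.021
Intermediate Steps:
I = 3 (I = -1 + 4 = 3)
u(G) = 1 (u(G) = (G + 3)/(G + 3) = (3 + G)/(3 + G) = 1)
h = 47/48 (h = -47*(-1/48) = 47/48 ≈ 0.97917)
-18 + h*u(-4) = -18 + (47/48)*1 = -18 + 47/48 = -817/48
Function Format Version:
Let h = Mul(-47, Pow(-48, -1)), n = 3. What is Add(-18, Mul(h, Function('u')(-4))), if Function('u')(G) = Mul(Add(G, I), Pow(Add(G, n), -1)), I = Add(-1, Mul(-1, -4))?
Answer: Rational(-817, 48) ≈ -17.021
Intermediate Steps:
I = 3 (I = Add(-1, 4) = 3)
Function('u')(G) = 1 (Function('u')(G) = Mul(Add(G, 3), Pow(Add(G, 3), -1)) = Mul(Add(3, G), Pow(Add(3, G), -1)) = 1)
h = Rational(47, 48) (h = Mul(-47, Rational(-1, 48)) = Rational(47, 48) ≈ 0.97917)
Add(-18, Mul(h, Function('u')(-4))) = Add(-18, Mul(Rational(47, 48), 1)) = Add(-18, Rational(47, 48)) = Rational(-817, 48)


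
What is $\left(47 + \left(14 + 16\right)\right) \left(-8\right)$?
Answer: $-616$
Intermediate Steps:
$\left(47 + \left(14 + 16\right)\right) \left(-8\right) = \left(47 + 30\right) \left(-8\right) = 77 \left(-8\right) = -616$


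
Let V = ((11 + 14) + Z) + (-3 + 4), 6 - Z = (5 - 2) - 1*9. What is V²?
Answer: 1444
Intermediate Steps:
Z = 12 (Z = 6 - ((5 - 2) - 1*9) = 6 - (3 - 9) = 6 - 1*(-6) = 6 + 6 = 12)
V = 38 (V = ((11 + 14) + 12) + (-3 + 4) = (25 + 12) + 1 = 37 + 1 = 38)
V² = 38² = 1444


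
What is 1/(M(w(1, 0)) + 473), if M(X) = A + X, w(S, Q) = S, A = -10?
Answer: 1/464 ≈ 0.0021552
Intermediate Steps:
M(X) = -10 + X
1/(M(w(1, 0)) + 473) = 1/((-10 + 1) + 473) = 1/(-9 + 473) = 1/464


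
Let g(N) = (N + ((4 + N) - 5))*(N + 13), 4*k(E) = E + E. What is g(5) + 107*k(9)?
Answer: 1287/2 ≈ 643.50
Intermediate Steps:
k(E) = E/2 (k(E) = (E + E)/4 = (2*E)/4 = E/2)
g(N) = (-1 + 2*N)*(13 + N) (g(N) = (N + (-1 + N))*(13 + N) = (-1 + 2*N)*(13 + N))
g(5) + 107*k(9) = (-13 + 2*5² + 25*5) + 107*((½)*9) = (-13 + 2*25 + 125) + 107*(9/2) = (-13 + 50 + 125) + 963/2 = 162 + 963/2 = 1287/2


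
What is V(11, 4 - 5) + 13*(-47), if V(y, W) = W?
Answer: -612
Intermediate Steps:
V(11, 4 - 5) + 13*(-47) = (4 - 5) + 13*(-47) = -1 - 611 = -612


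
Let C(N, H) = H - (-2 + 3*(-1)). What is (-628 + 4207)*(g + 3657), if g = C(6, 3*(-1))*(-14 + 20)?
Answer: 13131351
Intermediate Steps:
C(N, H) = 5 + H (C(N, H) = H - (-2 - 3) = H - 1*(-5) = H + 5 = 5 + H)
g = 12 (g = (5 + 3*(-1))*(-14 + 20) = (5 - 3)*6 = 2*6 = 12)
(-628 + 4207)*(g + 3657) = (-628 + 4207)*(12 + 3657) = 3579*3669 = 13131351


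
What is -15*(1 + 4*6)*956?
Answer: -358500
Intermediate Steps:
-15*(1 + 4*6)*956 = -15*(1 + 24)*956 = -15*25*956 = -5*75*956 = -375*956 = -358500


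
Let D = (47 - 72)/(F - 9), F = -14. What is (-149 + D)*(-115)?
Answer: 17010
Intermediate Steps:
D = 25/23 (D = (47 - 72)/(-14 - 9) = -25/(-23) = -25*(-1/23) = 25/23 ≈ 1.0870)
(-149 + D)*(-115) = (-149 + 25/23)*(-115) = -3402/23*(-115) = 17010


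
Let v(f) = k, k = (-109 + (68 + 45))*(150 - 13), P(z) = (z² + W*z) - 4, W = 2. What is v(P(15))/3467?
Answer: 548/3467 ≈ 0.15806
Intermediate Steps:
P(z) = -4 + z² + 2*z (P(z) = (z² + 2*z) - 4 = -4 + z² + 2*z)
k = 548 (k = (-109 + 113)*137 = 4*137 = 548)
v(f) = 548
v(P(15))/3467 = 548/3467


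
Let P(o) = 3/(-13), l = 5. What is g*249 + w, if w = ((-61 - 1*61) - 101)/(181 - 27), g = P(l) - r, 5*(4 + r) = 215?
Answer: -19559359/2002 ≈ -9769.9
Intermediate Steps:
P(o) = -3/13 (P(o) = 3*(-1/13) = -3/13)
r = 39 (r = -4 + (1/5)*215 = -4 + 43 = 39)
g = -510/13 (g = -3/13 - 1*39 = -3/13 - 39 = -510/13 ≈ -39.231)
w = -223/154 (w = ((-61 - 61) - 101)/154 = (-122 - 101)*(1/154) = -223*1/154 = -223/154 ≈ -1.4481)
g*249 + w = -510/13*249 - 223/154 = -126990/13 - 223/154 = -19559359/2002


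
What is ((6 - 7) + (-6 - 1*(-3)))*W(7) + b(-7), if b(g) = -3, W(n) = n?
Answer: -31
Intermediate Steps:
((6 - 7) + (-6 - 1*(-3)))*W(7) + b(-7) = ((6 - 7) + (-6 - 1*(-3)))*7 - 3 = (-1 + (-6 + 3))*7 - 3 = (-1 - 3)*7 - 3 = -4*7 - 3 = -28 - 3 = -31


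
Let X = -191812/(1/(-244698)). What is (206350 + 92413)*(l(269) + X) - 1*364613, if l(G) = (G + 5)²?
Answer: 14022766414562463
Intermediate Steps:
l(G) = (5 + G)²
X = 46936012776 (X = -191812/(-1/244698) = -191812*(-244698) = 46936012776)
(206350 + 92413)*(l(269) + X) - 1*364613 = (206350 + 92413)*((5 + 269)² + 46936012776) - 1*364613 = 298763*(274² + 46936012776) - 364613 = 298763*(75076 + 46936012776) - 364613 = 298763*46936087852 - 364613 = 14022766414927076 - 364613 = 14022766414562463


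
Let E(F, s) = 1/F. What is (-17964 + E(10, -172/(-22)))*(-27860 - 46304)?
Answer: 6661373398/5 ≈ 1.3323e+9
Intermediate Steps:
(-17964 + E(10, -172/(-22)))*(-27860 - 46304) = (-17964 + 1/10)*(-27860 - 46304) = (-17964 + ⅒)*(-74164) = -179639/10*(-74164) = 6661373398/5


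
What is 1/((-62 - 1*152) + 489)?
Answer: 1/275 ≈ 0.0036364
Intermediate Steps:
1/((-62 - 1*152) + 489) = 1/((-62 - 152) + 489) = 1/(-214 + 489) = 1/275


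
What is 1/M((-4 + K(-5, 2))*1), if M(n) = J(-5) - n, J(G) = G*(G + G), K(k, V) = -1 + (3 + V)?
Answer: 1/50 ≈ 0.020000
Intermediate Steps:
K(k, V) = 2 + V
J(G) = 2*G² (J(G) = G*(2*G) = 2*G²)
M(n) = 50 - n (M(n) = 2*(-5)² - n = 2*25 - n = 50 - n)
1/M((-4 + K(-5, 2))*1) = 1/(50 - (-4 + (2 + 2))) = 1/(50 - (-4 + 4)) = 1/(50 - 0) = 1/(50 - 1*0) = 1/(50 + 0) = 1/50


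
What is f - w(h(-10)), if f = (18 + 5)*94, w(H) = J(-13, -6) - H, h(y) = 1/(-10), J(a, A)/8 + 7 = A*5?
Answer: 24579/10 ≈ 2457.9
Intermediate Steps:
J(a, A) = -56 + 40*A (J(a, A) = -56 + 8*(A*5) = -56 + 8*(5*A) = -56 + 40*A)
h(y) = -⅒
w(H) = -296 - H (w(H) = (-56 + 40*(-6)) - H = (-56 - 240) - H = -296 - H)
f = 2162 (f = 23*94 = 2162)
f - w(h(-10)) = 2162 - (-296 - 1*(-⅒)) = 2162 - (-296 + ⅒) = 2162 - 1*(-2959/10) = 2162 + 2959/10 = 24579/10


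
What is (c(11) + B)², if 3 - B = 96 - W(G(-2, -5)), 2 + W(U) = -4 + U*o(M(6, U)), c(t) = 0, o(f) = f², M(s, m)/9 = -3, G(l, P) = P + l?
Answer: 27060804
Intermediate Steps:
M(s, m) = -27 (M(s, m) = 9*(-3) = -27)
W(U) = -6 + 729*U (W(U) = -2 + (-4 + U*(-27)²) = -2 + (-4 + U*729) = -2 + (-4 + 729*U) = -6 + 729*U)
B = -5202 (B = 3 - (96 - (-6 + 729*(-5 - 2))) = 3 - (96 - (-6 + 729*(-7))) = 3 - (96 - (-6 - 5103)) = 3 - (96 - 1*(-5109)) = 3 - (96 + 5109) = 3 - 1*5205 = 3 - 5205 = -5202)
(c(11) + B)² = (0 - 5202)² = (-5202)² = 27060804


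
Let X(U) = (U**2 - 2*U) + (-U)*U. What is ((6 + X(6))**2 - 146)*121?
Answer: -13310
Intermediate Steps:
X(U) = -2*U (X(U) = (U**2 - 2*U) - U**2 = -2*U)
((6 + X(6))**2 - 146)*121 = ((6 - 2*6)**2 - 146)*121 = ((6 - 12)**2 - 146)*121 = ((-6)**2 - 146)*121 = (36 - 146)*121 = -110*121 = -13310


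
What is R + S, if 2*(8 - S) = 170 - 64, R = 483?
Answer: 438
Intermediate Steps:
S = -45 (S = 8 - (170 - 64)/2 = 8 - ½*106 = 8 - 53 = -45)
R + S = 483 - 45 = 438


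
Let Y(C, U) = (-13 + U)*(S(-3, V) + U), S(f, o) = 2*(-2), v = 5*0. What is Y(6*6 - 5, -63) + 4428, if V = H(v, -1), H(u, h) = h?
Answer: 9520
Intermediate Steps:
v = 0
V = -1
S(f, o) = -4
Y(C, U) = (-13 + U)*(-4 + U)
Y(6*6 - 5, -63) + 4428 = (52 + (-63)² - 17*(-63)) + 4428 = (52 + 3969 + 1071) + 4428 = 5092 + 4428 = 9520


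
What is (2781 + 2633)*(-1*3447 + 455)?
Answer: -16198688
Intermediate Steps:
(2781 + 2633)*(-1*3447 + 455) = 5414*(-3447 + 455) = 5414*(-2992) = -16198688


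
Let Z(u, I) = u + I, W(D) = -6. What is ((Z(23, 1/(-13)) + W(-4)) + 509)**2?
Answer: 46744569/169 ≈ 2.7660e+5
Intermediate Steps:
Z(u, I) = I + u
((Z(23, 1/(-13)) + W(-4)) + 509)**2 = (((1/(-13) + 23) - 6) + 509)**2 = (((-1/13 + 23) - 6) + 509)**2 = ((298/13 - 6) + 509)**2 = (220/13 + 509)**2 = (6837/13)**2 = 46744569/169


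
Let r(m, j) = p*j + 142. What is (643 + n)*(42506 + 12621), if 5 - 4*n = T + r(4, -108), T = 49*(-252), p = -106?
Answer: 183848545/4 ≈ 4.5962e+7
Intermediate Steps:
T = -12348
r(m, j) = 142 - 106*j (r(m, j) = -106*j + 142 = 142 - 106*j)
n = 763/4 (n = 5/4 - (-12348 + (142 - 106*(-108)))/4 = 5/4 - (-12348 + (142 + 11448))/4 = 5/4 - (-12348 + 11590)/4 = 5/4 - ¼*(-758) = 5/4 + 379/2 = 763/4 ≈ 190.75)
(643 + n)*(42506 + 12621) = (643 + 763/4)*(42506 + 12621) = (3335/4)*55127 = 183848545/4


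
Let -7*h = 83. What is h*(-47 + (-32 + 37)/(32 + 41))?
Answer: 284358/511 ≈ 556.47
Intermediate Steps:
h = -83/7 (h = -1/7*83 = -83/7 ≈ -11.857)
h*(-47 + (-32 + 37)/(32 + 41)) = -83*(-47 + (-32 + 37)/(32 + 41))/7 = -83*(-47 + 5/73)/7 = -83/7*(-3426/73) = 284358/511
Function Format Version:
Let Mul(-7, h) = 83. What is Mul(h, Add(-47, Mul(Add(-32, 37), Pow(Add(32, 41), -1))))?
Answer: Rational(284358, 511) ≈ 556.47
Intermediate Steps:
h = Rational(-83, 7) (h = Mul(Rational(-1, 7), 83) = Rational(-83, 7) ≈ -11.857)
Mul(h, Add(-47, Mul(Add(-32, 37), Pow(Add(32, 41), -1)))) = Mul(Rational(-83, 7), Add(-47, Mul(Add(-32, 37), Pow(Add(32, 41), -1)))) = Mul(Rational(-83, 7), Add(-47, Mul(5, Pow(73, -1)))) = Mul(Rational(-83, 7), Add(-47, Mul(5, Rational(1, 73)))) = Mul(Rational(-83, 7), Add(-47, Rational(5, 73))) = Mul(Rational(-83, 7), Rational(-3426, 73)) = Rational(284358, 511)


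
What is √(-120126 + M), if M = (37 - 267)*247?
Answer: 2*I*√44234 ≈ 420.64*I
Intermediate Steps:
M = -56810 (M = -230*247 = -56810)
√(-120126 + M) = √(-120126 - 56810) = √(-176936) = 2*I*√44234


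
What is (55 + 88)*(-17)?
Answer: -2431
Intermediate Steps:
(55 + 88)*(-17) = 143*(-17) = -2431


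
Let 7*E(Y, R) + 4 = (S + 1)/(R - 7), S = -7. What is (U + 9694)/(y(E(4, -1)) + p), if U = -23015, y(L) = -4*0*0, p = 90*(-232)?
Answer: 13321/20880 ≈ 0.63798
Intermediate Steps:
E(Y, R) = -4/7 - 6/(7*(-7 + R)) (E(Y, R) = -4/7 + ((-7 + 1)/(R - 7))/7 = -4/7 + (-6/(-7 + R))/7 = -4/7 - 6/(7*(-7 + R)))
p = -20880
y(L) = 0 (y(L) = 0*0 = 0)
(U + 9694)/(y(E(4, -1)) + p) = (-23015 + 9694)/(0 - 20880) = -13321/(-20880) = -13321*(-1/20880) = 13321/20880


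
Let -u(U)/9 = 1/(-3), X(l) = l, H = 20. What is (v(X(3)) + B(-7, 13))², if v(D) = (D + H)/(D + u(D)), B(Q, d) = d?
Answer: 10201/36 ≈ 283.36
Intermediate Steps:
u(U) = 3 (u(U) = -9/(-3) = -9*(-⅓) = 3)
v(D) = (20 + D)/(3 + D) (v(D) = (D + 20)/(D + 3) = (20 + D)/(3 + D))
(v(X(3)) + B(-7, 13))² = ((20 + 3)/(3 + 3) + 13)² = (23/6 + 13)² = (101/6)² = 10201/36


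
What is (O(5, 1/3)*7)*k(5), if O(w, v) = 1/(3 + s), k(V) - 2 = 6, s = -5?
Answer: -28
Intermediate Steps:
k(V) = 8 (k(V) = 2 + 6 = 8)
O(w, v) = -½ (O(w, v) = 1/(3 - 5) = 1/(-2) = -½)
(O(5, 1/3)*7)*k(5) = -½*7*8 = -7/2*8 = -28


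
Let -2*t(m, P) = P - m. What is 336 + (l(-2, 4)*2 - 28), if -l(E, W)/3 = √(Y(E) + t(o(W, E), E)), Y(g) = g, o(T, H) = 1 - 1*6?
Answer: 308 - 3*I*√14 ≈ 308.0 - 11.225*I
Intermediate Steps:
o(T, H) = -5 (o(T, H) = 1 - 6 = -5)
t(m, P) = m/2 - P/2 (t(m, P) = -(P - m)/2 = m/2 - P/2)
l(E, W) = -3*√(-5/2 + E/2) (l(E, W) = -3*√(E + ((½)*(-5) - E/2)) = -3*√(E + (-5/2 - E/2)) = -3*√(-5/2 + E/2))
336 + (l(-2, 4)*2 - 28) = 336 + (-3*√(-10 + 2*(-2))/2*2 - 28) = 336 + (-3*√(-10 - 4)/2*2 - 28) = 336 + (-3*I*√14/2*2 - 28) = 336 + (-3*I*√14 - 28) = 336 + (-28 - 3*I*√14) = 308 - 3*I*√14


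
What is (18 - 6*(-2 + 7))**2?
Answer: 144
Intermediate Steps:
(18 - 6*(-2 + 7))**2 = (18 - 6*5)**2 = (18 - 30)**2 = (-12)**2 = 144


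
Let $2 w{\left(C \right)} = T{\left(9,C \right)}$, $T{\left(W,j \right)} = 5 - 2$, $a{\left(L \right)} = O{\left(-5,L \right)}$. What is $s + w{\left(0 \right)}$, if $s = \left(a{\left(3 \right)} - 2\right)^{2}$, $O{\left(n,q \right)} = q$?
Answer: $\frac{5}{2} \approx 2.5$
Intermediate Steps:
$a{\left(L \right)} = L$
$s = 1$ ($s = \left(3 - 2\right)^{2} = 1^{2} = 1$)
$T{\left(W,j \right)} = 3$ ($T{\left(W,j \right)} = 5 - 2 = 3$)
$w{\left(C \right)} = \frac{3}{2}$ ($w{\left(C \right)} = \frac{1}{2} \cdot 3 = \frac{3}{2}$)
$s + w{\left(0 \right)} = 1 + \frac{3}{2} = \frac{5}{2}$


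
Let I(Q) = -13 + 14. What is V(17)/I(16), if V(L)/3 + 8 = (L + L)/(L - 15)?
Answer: 27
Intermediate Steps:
I(Q) = 1
V(L) = -24 + 6*L/(-15 + L) (V(L) = -24 + 3*((L + L)/(L - 15)) = -24 + 3*((2*L)/(-15 + L)) = -24 + 3*(2*L/(-15 + L)) = -24 + 6*L/(-15 + L))
V(17)/I(16) = (18*(20 - 1*17)/(-15 + 17))/1 = (18*(20 - 17)/2)*1 = (18*(½)*3)*1 = 27*1 = 27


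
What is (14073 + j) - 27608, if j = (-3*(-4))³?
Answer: -11807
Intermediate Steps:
j = 1728 (j = 12³ = 1728)
(14073 + j) - 27608 = (14073 + 1728) - 27608 = 15801 - 27608 = -11807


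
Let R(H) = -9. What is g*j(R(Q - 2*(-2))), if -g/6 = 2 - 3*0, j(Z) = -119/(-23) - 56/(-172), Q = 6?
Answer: -65268/989 ≈ -65.994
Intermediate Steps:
j(Z) = 5439/989 (j(Z) = -119*(-1/23) - 56*(-1/172) = 119/23 + 14/43 = 5439/989)
g = -12 (g = -6*(2 - 3*0) = -6*(2 + 0) = -6*2 = -12)
g*j(R(Q - 2*(-2))) = -12*5439/989 = -65268/989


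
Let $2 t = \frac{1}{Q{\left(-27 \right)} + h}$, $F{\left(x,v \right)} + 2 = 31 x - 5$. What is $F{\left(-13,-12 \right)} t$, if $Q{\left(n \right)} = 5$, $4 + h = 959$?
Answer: $- \frac{41}{192} \approx -0.21354$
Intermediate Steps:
$h = 955$ ($h = -4 + 959 = 955$)
$F{\left(x,v \right)} = -7 + 31 x$ ($F{\left(x,v \right)} = -2 + \left(31 x - 5\right) = -2 + \left(-5 + 31 x\right) = -7 + 31 x$)
$t = \frac{1}{1920}$ ($t = \frac{1}{2 \left(5 + 955\right)} = \frac{1}{2 \cdot 960} = \frac{1}{2} \cdot \frac{1}{960} = \frac{1}{1920} \approx 0.00052083$)
$F{\left(-13,-12 \right)} t = \left(-7 + 31 \left(-13\right)\right) \frac{1}{1920} = \left(-7 - 403\right) \frac{1}{1920} = \left(-410\right) \frac{1}{1920} = - \frac{41}{192}$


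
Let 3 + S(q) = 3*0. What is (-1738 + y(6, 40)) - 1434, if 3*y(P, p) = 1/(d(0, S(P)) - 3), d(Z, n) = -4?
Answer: -66613/21 ≈ -3172.0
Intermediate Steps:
S(q) = -3 (S(q) = -3 + 3*0 = -3 + 0 = -3)
y(P, p) = -1/21 (y(P, p) = 1/(3*(-4 - 3)) = (⅓)/(-7) = (⅓)*(-⅐) = -1/21)
(-1738 + y(6, 40)) - 1434 = (-1738 - 1/21) - 1434 = -36499/21 - 1434 = -66613/21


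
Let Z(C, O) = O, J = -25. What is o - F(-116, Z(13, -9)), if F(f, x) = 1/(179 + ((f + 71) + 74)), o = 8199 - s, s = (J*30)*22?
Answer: 5137391/208 ≈ 24699.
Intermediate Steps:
s = -16500 (s = -25*30*22 = -750*22 = -16500)
o = 24699 (o = 8199 - 1*(-16500) = 8199 + 16500 = 24699)
F(f, x) = 1/(324 + f) (F(f, x) = 1/(179 + ((71 + f) + 74)) = 1/(179 + (145 + f)) = 1/(324 + f))
o - F(-116, Z(13, -9)) = 24699 - 1/(324 - 116) = 24699 - 1/208 = 5137391/208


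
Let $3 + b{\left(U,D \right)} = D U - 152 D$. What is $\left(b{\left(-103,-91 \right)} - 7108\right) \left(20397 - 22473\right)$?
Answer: $-33411144$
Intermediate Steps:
$b{\left(U,D \right)} = -3 - 152 D + D U$ ($b{\left(U,D \right)} = -3 + \left(D U - 152 D\right) = -3 + \left(- 152 D + D U\right) = -3 - 152 D + D U$)
$\left(b{\left(-103,-91 \right)} - 7108\right) \left(20397 - 22473\right) = \left(\left(-3 - -13832 - -9373\right) - 7108\right) \left(20397 - 22473\right) = \left(\left(-3 + 13832 + 9373\right) - 7108\right) \left(-2076\right) = \left(23202 - 7108\right) \left(-2076\right) = 16094 \left(-2076\right) = -33411144$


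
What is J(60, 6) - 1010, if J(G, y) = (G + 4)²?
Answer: 3086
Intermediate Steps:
J(G, y) = (4 + G)²
J(60, 6) - 1010 = (4 + 60)² - 1010 = 64² - 1010 = 4096 - 1010 = 3086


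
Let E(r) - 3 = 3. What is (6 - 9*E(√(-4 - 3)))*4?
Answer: -192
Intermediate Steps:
E(r) = 6 (E(r) = 3 + 3 = 6)
(6 - 9*E(√(-4 - 3)))*4 = (6 - 9*6)*4 = (6 - 54)*4 = -48*4 = -192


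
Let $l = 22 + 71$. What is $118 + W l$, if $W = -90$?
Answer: $-8252$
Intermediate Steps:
$l = 93$
$118 + W l = 118 - 8370 = -8252$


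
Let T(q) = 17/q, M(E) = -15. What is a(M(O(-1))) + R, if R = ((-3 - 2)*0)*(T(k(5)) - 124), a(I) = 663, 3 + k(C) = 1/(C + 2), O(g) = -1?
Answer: 663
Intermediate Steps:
k(C) = -3 + 1/(2 + C) (k(C) = -3 + 1/(C + 2) = -3 + 1/(2 + C))
R = 0 (R = ((-3 - 2)*0)*(17/(((-5 - 3*5)/(2 + 5))) - 124) = (-5*0)*(17/(((-5 - 15)/7)) - 124) = 0*(17/(((⅐)*(-20))) - 124) = 0*(17/(-20/7) - 124) = 0*(17*(-7/20) - 124) = 0*(-119/20 - 124) = 0*(-2599/20) = 0)
a(M(O(-1))) + R = 663 + 0 = 663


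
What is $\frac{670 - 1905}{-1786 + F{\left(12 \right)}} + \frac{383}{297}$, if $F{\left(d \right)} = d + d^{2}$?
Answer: $\frac{198217}{96822} \approx 2.0472$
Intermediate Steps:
$\frac{670 - 1905}{-1786 + F{\left(12 \right)}} + \frac{383}{297} = \frac{670 - 1905}{-1786 + 12 \left(1 + 12\right)} + \frac{383}{297} = - \frac{1235}{-1786 + 12 \cdot 13} + 383 \cdot \frac{1}{297} = - \frac{1235}{-1786 + 156} + \frac{383}{297} = - \frac{1235}{-1630} + \frac{383}{297} = \left(-1235\right) \left(- \frac{1}{1630}\right) + \frac{383}{297} = \frac{247}{326} + \frac{383}{297} = \frac{198217}{96822}$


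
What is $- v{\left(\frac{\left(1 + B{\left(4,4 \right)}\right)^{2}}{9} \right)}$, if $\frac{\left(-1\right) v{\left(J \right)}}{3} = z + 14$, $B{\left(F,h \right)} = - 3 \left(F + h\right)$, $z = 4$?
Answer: $54$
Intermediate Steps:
$B{\left(F,h \right)} = - 3 F - 3 h$
$v{\left(J \right)} = -54$ ($v{\left(J \right)} = - 3 \left(4 + 14\right) = \left(-3\right) 18 = -54$)
$- v{\left(\frac{\left(1 + B{\left(4,4 \right)}\right)^{2}}{9} \right)} = \left(-1\right) \left(-54\right) = 54$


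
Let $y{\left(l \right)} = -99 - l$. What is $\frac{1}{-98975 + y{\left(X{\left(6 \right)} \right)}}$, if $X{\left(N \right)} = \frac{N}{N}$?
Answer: $- \frac{1}{99075} \approx -1.0093 \cdot 10^{-5}$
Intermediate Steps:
$X{\left(N \right)} = 1$
$\frac{1}{-98975 + y{\left(X{\left(6 \right)} \right)}} = \frac{1}{-98975 - 100} = \frac{1}{-99075} = - \frac{1}{99075}$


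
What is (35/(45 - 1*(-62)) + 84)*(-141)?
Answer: -1272243/107 ≈ -11890.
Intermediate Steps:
(35/(45 - 1*(-62)) + 84)*(-141) = (35/(45 + 62) + 84)*(-141) = (35/107 + 84)*(-141) = (9023/107)*(-141) = -1272243/107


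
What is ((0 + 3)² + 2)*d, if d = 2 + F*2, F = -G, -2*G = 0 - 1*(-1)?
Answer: 33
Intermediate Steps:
G = -½ (G = -(0 - 1*(-1))/2 = -(0 + 1)/2 = -½*1 = -½ ≈ -0.50000)
F = ½ (F = -1*(-½) = ½ ≈ 0.50000)
d = 3 (d = 2 + (½)*2 = 2 + 1 = 3)
((0 + 3)² + 2)*d = ((0 + 3)² + 2)*3 = (3² + 2)*3 = (9 + 2)*3 = 11*3 = 33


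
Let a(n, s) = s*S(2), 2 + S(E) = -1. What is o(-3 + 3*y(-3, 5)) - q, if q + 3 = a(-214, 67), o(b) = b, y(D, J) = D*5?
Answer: 156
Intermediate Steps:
y(D, J) = 5*D
S(E) = -3 (S(E) = -2 - 1 = -3)
a(n, s) = -3*s (a(n, s) = s*(-3) = -3*s)
q = -204 (q = -3 - 3*67 = -3 - 201 = -204)
o(-3 + 3*y(-3, 5)) - q = (-3 + 3*(5*(-3))) - 1*(-204) = (-3 + 3*(-15)) + 204 = (-3 - 45) + 204 = -48 + 204 = 156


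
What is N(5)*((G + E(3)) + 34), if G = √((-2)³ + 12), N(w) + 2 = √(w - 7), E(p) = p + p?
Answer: -84 + 42*I*√2 ≈ -84.0 + 59.397*I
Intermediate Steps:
E(p) = 2*p
N(w) = -2 + √(-7 + w) (N(w) = -2 + √(w - 7) = -2 + √(-7 + w))
G = 2 (G = √(-8 + 12) = √4 = 2)
N(5)*((G + E(3)) + 34) = (-2 + √(-7 + 5))*((2 + 2*3) + 34) = (-2 + √(-2))*((2 + 6) + 34) = (-2 + I*√2)*(8 + 34) = (-2 + I*√2)*42 = -84 + 42*I*√2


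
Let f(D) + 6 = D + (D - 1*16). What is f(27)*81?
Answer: 2592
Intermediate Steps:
f(D) = -22 + 2*D (f(D) = -6 + (D + (D - 1*16)) = -6 + (D + (D - 16)) = -6 + (D + (-16 + D)) = -6 + (-16 + 2*D) = -22 + 2*D)
f(27)*81 = (-22 + 2*27)*81 = (-22 + 54)*81 = 32*81 = 2592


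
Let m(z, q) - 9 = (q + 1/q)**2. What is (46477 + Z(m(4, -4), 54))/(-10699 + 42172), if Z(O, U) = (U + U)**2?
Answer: 58141/31473 ≈ 1.8473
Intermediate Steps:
m(z, q) = 9 + (q + 1/q)**2
Z(O, U) = 4*U**2 (Z(O, U) = (2*U)**2 = 4*U**2)
(46477 + Z(m(4, -4), 54))/(-10699 + 42172) = (46477 + 4*54**2)/(-10699 + 42172) = (46477 + 4*2916)/31473 = (46477 + 11664)*(1/31473) = 58141*(1/31473) = 58141/31473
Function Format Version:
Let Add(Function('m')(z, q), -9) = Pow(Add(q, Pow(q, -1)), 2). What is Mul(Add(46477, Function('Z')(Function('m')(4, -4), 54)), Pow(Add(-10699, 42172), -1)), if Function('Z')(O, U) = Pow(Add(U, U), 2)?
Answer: Rational(58141, 31473) ≈ 1.8473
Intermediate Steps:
Function('m')(z, q) = Add(9, Pow(Add(q, Pow(q, -1)), 2))
Function('Z')(O, U) = Mul(4, Pow(U, 2)) (Function('Z')(O, U) = Pow(Mul(2, U), 2) = Mul(4, Pow(U, 2)))
Mul(Add(46477, Function('Z')(Function('m')(4, -4), 54)), Pow(Add(-10699, 42172), -1)) = Mul(Add(46477, Mul(4, Pow(54, 2))), Pow(Add(-10699, 42172), -1)) = Mul(Add(46477, Mul(4, 2916)), Pow(31473, -1)) = Mul(Add(46477, 11664), Rational(1, 31473)) = Mul(58141, Rational(1, 31473)) = Rational(58141, 31473)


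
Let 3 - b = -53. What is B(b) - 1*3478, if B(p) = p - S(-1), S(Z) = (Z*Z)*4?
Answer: -3426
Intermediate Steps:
b = 56 (b = 3 - 1*(-53) = 3 + 53 = 56)
S(Z) = 4*Z² (S(Z) = Z²*4 = 4*Z²)
B(p) = -4 + p (B(p) = p - 4*(-1)² = p - 4 = -4 + p)
B(b) - 1*3478 = (-4 + 56) - 1*3478 = 52 - 3478 = -3426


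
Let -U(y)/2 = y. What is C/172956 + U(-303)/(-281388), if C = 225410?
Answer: 1319226203/1013911311 ≈ 1.3011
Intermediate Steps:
U(y) = -2*y
C/172956 + U(-303)/(-281388) = 225410/172956 - 2*(-303)/(-281388) = 225410*(1/172956) + 606*(-1/281388) = 112705/86478 - 101/46898 = 1319226203/1013911311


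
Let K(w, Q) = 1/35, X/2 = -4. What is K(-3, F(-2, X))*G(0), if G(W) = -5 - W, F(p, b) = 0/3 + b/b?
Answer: -⅐ ≈ -0.14286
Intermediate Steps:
X = -8 (X = 2*(-4) = -8)
F(p, b) = 1 (F(p, b) = 0*(⅓) + 1 = 0 + 1 = 1)
K(w, Q) = 1/35
K(-3, F(-2, X))*G(0) = (-5 - 1*0)/35 = (-5 + 0)/35 = (1/35)*(-5) = -⅐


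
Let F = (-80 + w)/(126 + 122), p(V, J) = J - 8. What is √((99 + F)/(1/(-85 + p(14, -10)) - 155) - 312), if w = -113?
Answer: I*√34038376624921/329964 ≈ 17.681*I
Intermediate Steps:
p(V, J) = -8 + J
F = -193/248 (F = (-80 - 113)/(126 + 122) = -193/248 ≈ -0.77823)
√((99 + F)/(1/(-85 + p(14, -10)) - 155) - 312) = √((99 - 193/248)/(1/(-85 + (-8 - 10)) - 155) - 312) = √(24359/(248*(1/(-85 - 18) - 155)) - 312) = √(24359/(248*(1/(-103) - 155)) - 312) = √(24359/(248*(-1/103 - 155)) - 312) = √(24359/(248*(-15966/103)) - 312) = √((24359/248)*(-103/15966) - 312) = √(-2508977/3959568 - 312) = √(-1237894193/3959568) = I*√34038376624921/329964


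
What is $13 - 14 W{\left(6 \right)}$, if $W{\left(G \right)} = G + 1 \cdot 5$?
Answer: $-141$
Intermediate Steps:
$W{\left(G \right)} = 5 + G$ ($W{\left(G \right)} = G + 5 = 5 + G$)
$13 - 14 W{\left(6 \right)} = 13 - 14 \left(5 + 6\right) = 13 - 154 = -141$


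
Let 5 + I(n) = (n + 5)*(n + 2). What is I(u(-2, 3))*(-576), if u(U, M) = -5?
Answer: 2880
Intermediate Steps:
I(n) = -5 + (2 + n)*(5 + n) (I(n) = -5 + (n + 5)*(n + 2) = -5 + (5 + n)*(2 + n) = -5 + (2 + n)*(5 + n))
I(u(-2, 3))*(-576) = (5 + (-5)² + 7*(-5))*(-576) = (5 + 25 - 35)*(-576) = -5*(-576) = 2880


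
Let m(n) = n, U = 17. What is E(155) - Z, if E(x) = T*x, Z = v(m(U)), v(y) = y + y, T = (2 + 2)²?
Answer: 2446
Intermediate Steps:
T = 16 (T = 4² = 16)
v(y) = 2*y
Z = 34 (Z = 2*17 = 34)
E(x) = 16*x
E(155) - Z = 16*155 - 1*34 = 2480 - 34 = 2446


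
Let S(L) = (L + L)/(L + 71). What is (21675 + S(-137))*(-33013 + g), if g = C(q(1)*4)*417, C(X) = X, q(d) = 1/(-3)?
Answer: -24015665428/33 ≈ -7.2775e+8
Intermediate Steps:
q(d) = -⅓
g = -556 (g = -⅓*4*417 = -4/3*417 = -556)
S(L) = 2*L/(71 + L) (S(L) = (2*L)/(71 + L) = 2*L/(71 + L))
(21675 + S(-137))*(-33013 + g) = (21675 + 2*(-137)/(71 - 137))*(-33013 - 556) = (21675 + 2*(-137)/(-66))*(-33569) = (21675 + 2*(-137)*(-1/66))*(-33569) = (21675 + 137/33)*(-33569) = (715412/33)*(-33569) = -24015665428/33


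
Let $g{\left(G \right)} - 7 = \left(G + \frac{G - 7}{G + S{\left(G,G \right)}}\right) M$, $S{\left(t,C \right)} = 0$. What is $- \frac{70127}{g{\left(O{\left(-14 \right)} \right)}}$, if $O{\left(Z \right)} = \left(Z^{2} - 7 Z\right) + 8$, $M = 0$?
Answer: $- \frac{70127}{7} \approx -10018.0$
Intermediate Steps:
$O{\left(Z \right)} = 8 + Z^{2} - 7 Z$
$g{\left(G \right)} = 7$ ($g{\left(G \right)} = 7 + \left(G + \frac{G - 7}{G + 0}\right) 0 = 7 + \left(G + \frac{-7 + G}{G}\right) 0 = 7 + 0 = 7$)
$- \frac{70127}{g{\left(O{\left(-14 \right)} \right)}} = - \frac{70127}{7}$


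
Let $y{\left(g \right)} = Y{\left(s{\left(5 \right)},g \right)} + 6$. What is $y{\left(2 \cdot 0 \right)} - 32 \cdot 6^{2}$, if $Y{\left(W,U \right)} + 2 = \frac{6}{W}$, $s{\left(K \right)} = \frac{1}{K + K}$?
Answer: $-1088$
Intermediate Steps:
$s{\left(K \right)} = \frac{1}{2 K}$
$Y{\left(W,U \right)} = -2 + \frac{6}{W}$
$y{\left(g \right)} = 64$ ($y{\left(g \right)} = \left(-2 + \frac{6}{\frac{1}{2} \cdot \frac{1}{5}}\right) + 6 = \left(-2 + 6 \frac{1}{\frac{1}{10}}\right) + 6 = \left(-2 + 6 \cdot 10\right) + 6 = \left(-2 + 60\right) + 6 = 58 + 6 = 64$)
$y{\left(2 \cdot 0 \right)} - 32 \cdot 6^{2} = 64 - 32 \cdot 6^{2} = 64 - 1152 = -1088$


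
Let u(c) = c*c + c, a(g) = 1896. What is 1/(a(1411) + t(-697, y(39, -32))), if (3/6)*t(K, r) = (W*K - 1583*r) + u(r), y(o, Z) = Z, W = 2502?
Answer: -1/3382596 ≈ -2.9563e-7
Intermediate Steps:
u(c) = c + c**2 (u(c) = c**2 + c = c + c**2)
t(K, r) = -3166*r + 5004*K + 2*r*(1 + r) (t(K, r) = 2*((2502*K - 1583*r) + r*(1 + r)) = 2*((-1583*r + 2502*K) + r*(1 + r)) = 2*(-1583*r + 2502*K + r*(1 + r)) = -3166*r + 5004*K + 2*r*(1 + r))
1/(a(1411) + t(-697, y(39, -32))) = 1/(1896 + (-3164*(-32) + 2*(-32)**2 + 5004*(-697))) = 1/(1896 + (101248 + 2*1024 - 3487788)) = 1/(1896 + (101248 + 2048 - 3487788)) = 1/(1896 - 3384492) = 1/(-3382596) = -1/3382596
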